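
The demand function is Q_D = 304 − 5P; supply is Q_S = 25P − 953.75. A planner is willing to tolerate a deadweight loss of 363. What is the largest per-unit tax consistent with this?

In inverse form: demand P = 60.8 − 0.2Q, supply P = 38.15 + 0.04Q.
Competitive equilibrium: 60.8 − 0.2Q = 38.15 + 0.04Q → Q* = 94.375, P* = 41.925.
A tax t gives ΔQ = t/0.24 and wedge t, so DWL = t²/0.48.
t²/0.48 = 363 → t² = 174.24 → t = 13.2.

13.2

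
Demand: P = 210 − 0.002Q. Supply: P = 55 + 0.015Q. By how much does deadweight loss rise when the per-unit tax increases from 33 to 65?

92235.29

Competitive equilibrium: 210 − 0.002Q = 55 + 0.015Q → Q* = 9117.6471, P* = 191.7647.
For a per-unit tax t: ΔQ = t/0.017, so DWL = ½·t·(t/0.017) = t²/0.034.
At t = 33: DWL = 32029.412. At t = 65: DWL = 124264.706.
Increase = 124264.706 − 32029.412 = 92235.29.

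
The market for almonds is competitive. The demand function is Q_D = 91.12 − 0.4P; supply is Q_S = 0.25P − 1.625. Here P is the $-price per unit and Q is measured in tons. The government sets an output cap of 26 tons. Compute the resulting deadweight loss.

$210.41

In inverse form: demand P = 227.8 − 2.5Q, supply P = 6.5 + 4Q.
Competitive equilibrium: 227.8 − 2.5Q = 6.5 + 4Q → Q* = 34.0462, P* = 142.6846.
At Q = 26: demand price = 227.8 − 2.5·26 = 162.8; supply price = 6.5 + 4·26 = 110.5.
ΔQ = 34.0462 − 26 = 8.0462; wedge = 162.8 − 110.5 = 52.3.
Deadweight loss = ½ × 8.0462 × 52.3 = $210.41.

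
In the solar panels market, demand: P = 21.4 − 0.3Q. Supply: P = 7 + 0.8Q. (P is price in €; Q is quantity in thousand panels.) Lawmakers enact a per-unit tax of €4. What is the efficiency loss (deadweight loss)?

€7.27 thousand

Competitive equilibrium: 21.4 − 0.3Q = 7 + 0.8Q → Q* = 13.0909, P* = 17.4727.
With the tax, the buyer price exceeds the seller price by 4: (21.4 − 0.3Q) − (7 + 0.8Q) = 4 → Q' = 9.4545.
ΔQ = 13.0909 − 9.4545 = 3.6364; the wedge equals the tax, 4.
The triangle = ½ × 3.6364 × 4 = €7.27 thousand.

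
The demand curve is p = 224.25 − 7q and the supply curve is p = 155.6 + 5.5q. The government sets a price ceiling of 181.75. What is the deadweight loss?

3.40

Competitive equilibrium: 224.25 − 7q = 155.6 + 5.5q → q* = 5.492, p* = 185.806.
At the ceiling p = 181.75, quantity supplied = (181.75 − 155.6)/5.5 = 4.7545.
Willingness to pay at q' = 4.7545: 224.25 − 7·4.7545 = 190.9685.
Δq = 5.492 − 4.7545 = 0.7375; wedge = 190.9685 − 181.75 = 9.2185.
Welfare loss = ½ × 0.7375 × 9.2185 = 3.40.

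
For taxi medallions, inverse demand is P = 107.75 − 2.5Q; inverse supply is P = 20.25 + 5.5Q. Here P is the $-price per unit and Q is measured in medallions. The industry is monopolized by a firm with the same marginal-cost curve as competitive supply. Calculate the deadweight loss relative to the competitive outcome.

Competitive equilibrium: 107.75 − 2.5Q = 20.25 + 5.5Q → Q* = 10.9375, P* = 80.4063.
Marginal revenue: MR = 107.75 − 5Q. Set MR = MC: 107.75 − 5Q = 20.25 + 5.5Q → Q_m = 8.3333.
Price P_m = 107.75 − 2.5·8.3333 = 86.9168; MC(Q_m) = 20.25 + 5.5·8.3333 = 66.0832.
Competitive Q* = 10.9375, so ΔQ = 2.6042; wedge = 86.9168 − 66.0832 = 20.8336.
Welfare loss = ½ × 2.6042 × 20.8336 = $27.13.

$27.13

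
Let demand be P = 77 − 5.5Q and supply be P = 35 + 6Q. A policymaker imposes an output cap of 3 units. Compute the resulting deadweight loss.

Competitive equilibrium: 77 − 5.5Q = 35 + 6Q → Q* = 3.6522, P* = 56.913.
At Q = 3: demand price = 77 − 5.5·3 = 60.5; supply price = 35 + 6·3 = 53.
ΔQ = 3.6522 − 3 = 0.6522; wedge = 60.5 − 53 = 7.5.
The triangle = ½ × 0.6522 × 7.5 = 2.45.

2.45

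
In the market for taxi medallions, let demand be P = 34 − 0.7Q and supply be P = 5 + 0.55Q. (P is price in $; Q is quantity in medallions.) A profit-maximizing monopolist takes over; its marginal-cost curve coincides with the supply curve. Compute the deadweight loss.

$43.35

Competitive equilibrium: 34 − 0.7Q = 5 + 0.55Q → Q* = 23.2, P* = 17.76.
Marginal revenue: MR = 34 − 1.4Q. Set MR = MC: 34 − 1.4Q = 5 + 0.55Q → Q_m = 14.8718.
Price P_m = 34 − 0.7·14.8718 = 23.5897; MC(Q_m) = 5 + 0.55·14.8718 = 13.1795.
Competitive Q* = 23.2, so ΔQ = 8.3282; wedge = 23.5897 − 13.1795 = 10.4102.
Welfare loss = ½ × 8.3282 × 10.4102 = $43.35.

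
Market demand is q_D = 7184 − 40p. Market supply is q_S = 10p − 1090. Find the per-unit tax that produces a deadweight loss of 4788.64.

In inverse form: demand p = 179.6 − 0.025q, supply p = 109 + 0.1q.
Competitive equilibrium: 179.6 − 0.025q = 109 + 0.1q → q* = 564.8, p* = 165.48.
A tax t gives Δq = t/0.125 and wedge t, so DWL = t²/0.25.
t²/0.25 = 4788.64 → t² = 1197.16 → t = 34.6.

34.6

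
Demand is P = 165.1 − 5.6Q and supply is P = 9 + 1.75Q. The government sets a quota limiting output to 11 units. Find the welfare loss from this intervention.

Competitive equilibrium: 165.1 − 5.6Q = 9 + 1.75Q → Q* = 21.2381, P* = 46.1667.
At Q = 11: demand price = 165.1 − 5.6·11 = 103.5; supply price = 9 + 1.75·11 = 28.25.
ΔQ = 21.2381 − 11 = 10.2381; wedge = 103.5 − 28.25 = 75.25.
Welfare loss = ½ × 10.2381 × 75.25 = 385.21.

385.21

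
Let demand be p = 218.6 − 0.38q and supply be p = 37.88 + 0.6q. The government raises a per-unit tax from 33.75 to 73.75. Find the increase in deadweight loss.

2193.88

Competitive equilibrium: 218.6 − 0.38q = 37.88 + 0.6q → q* = 184.4082, p* = 148.5249.
For a per-unit tax t: Δq = t/0.98, so DWL = ½·t·(t/0.98) = t²/1.96.
At t = 33.75: DWL = 581.154. At t = 73.75: DWL = 2775.032.
Increase = 2775.032 − 581.154 = 2193.88.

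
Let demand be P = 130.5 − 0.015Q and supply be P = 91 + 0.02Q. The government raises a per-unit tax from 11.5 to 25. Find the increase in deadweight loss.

7039.29

Competitive equilibrium: 130.5 − 0.015Q = 91 + 0.02Q → Q* = 1128.5714, P* = 113.5714.
For a per-unit tax t: ΔQ = t/0.035, so DWL = ½·t·(t/0.035) = t²/0.07.
At t = 11.5: DWL = 1889.286. At t = 25: DWL = 8928.571.
Increase = 8928.571 − 1889.286 = 7039.29.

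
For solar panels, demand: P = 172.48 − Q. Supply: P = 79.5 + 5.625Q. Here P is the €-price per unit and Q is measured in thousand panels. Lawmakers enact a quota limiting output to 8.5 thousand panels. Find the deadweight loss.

Competitive equilibrium: 172.48 − Q = 79.5 + 5.625Q → Q* = 14.0347, P* = 158.4453.
At Q = 8.5: demand price = 172.48 − 1·8.5 = 163.98; supply price = 79.5 + 5.625·8.5 = 127.3125.
ΔQ = 14.0347 − 8.5 = 5.5347; wedge = 163.98 − 127.3125 = 36.6675.
Deadweight loss = ½ × 5.5347 × 36.6675 = €101.47 thousand.

€101.47 thousand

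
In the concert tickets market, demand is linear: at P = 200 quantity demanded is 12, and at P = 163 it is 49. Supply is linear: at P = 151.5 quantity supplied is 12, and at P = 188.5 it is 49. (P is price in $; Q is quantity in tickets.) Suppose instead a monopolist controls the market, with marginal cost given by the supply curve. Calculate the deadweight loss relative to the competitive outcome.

$146.01

Demand slope = (163 − 200)/(49 − 12) = −1, so P = 212 − Q.
Supply slope = (188.5 − 151.5)/(49 − 12) = 1, so P = 139.5 + Q.
Competitive equilibrium: 212 − Q = 139.5 + Q → Q* = 36.25, P* = 175.75.
Marginal revenue: MR = 212 − 2Q. Set MR = MC: 212 − 2Q = 139.5 + Q → Q_m = 24.1667.
Price P_m = 212 − 1·24.1667 = 187.8333; MC(Q_m) = 139.5 + 1·24.1667 = 163.6667.
Competitive Q* = 36.25, so ΔQ = 12.0833; wedge = 187.8333 − 163.6667 = 24.1666.
Deadweight loss = ½ × 12.0833 × 24.1666 = $146.01.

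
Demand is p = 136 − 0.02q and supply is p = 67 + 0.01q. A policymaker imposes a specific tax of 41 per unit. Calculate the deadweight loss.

Competitive equilibrium: 136 − 0.02q = 67 + 0.01q → q* = 2300, p* = 90.
With the tax, the buyer price exceeds the seller price by 41: (136 − 0.02q) − (67 + 0.01q) = 41 → q' = 933.3333.
Δq = 2300 − 933.3333 = 1366.6667; the wedge equals the tax, 41.
Deadweight loss = ½ × 1366.6667 × 41 = 28016.67.

28016.67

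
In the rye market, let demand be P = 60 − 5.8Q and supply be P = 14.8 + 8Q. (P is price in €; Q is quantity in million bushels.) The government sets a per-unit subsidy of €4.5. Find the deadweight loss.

€0.73 million

Competitive equilibrium: 60 − 5.8Q = 14.8 + 8Q → Q* = 3.2754, P* = 41.0029.
The subsidy lowers effective supply by 4.5: P = 10.3 + 8Q.
New quantity: 60 − 5.8Q = 10.3 + 8Q → Q' = 3.6014.
Overproduction ΔQ = 3.6014 − 3.2754 = 0.326; wedge = subsidy = 4.5.
Welfare loss = ½ × 0.326 × 4.5 = €0.73 million.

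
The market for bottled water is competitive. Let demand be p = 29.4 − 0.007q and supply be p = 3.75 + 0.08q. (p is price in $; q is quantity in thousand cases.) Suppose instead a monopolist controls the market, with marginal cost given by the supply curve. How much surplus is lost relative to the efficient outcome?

Competitive equilibrium: 29.4 − 0.007q = 3.75 + 0.08q → q* = 294.8276, p* = 27.3362.
Marginal revenue: MR = 29.4 − 0.014q. Set MR = MC: 29.4 − 0.014q = 3.75 + 0.08q → q_m = 272.8723.
Price p_m = 29.4 − 0.007·272.8723 = 27.4899; MC(q_m) = 3.75 + 0.08·272.8723 = 25.5798.
Competitive q* = 294.8276, so Δq = 21.9553; wedge = 27.4899 − 25.5798 = 1.9101.
Welfare loss = ½ × 21.9553 × 1.9101 = $20.97 thousand.

$20.97 thousand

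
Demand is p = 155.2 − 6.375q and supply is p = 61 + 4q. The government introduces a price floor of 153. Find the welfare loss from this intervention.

395.75

Competitive equilibrium: 155.2 − 6.375q = 61 + 4q → q* = 9.0795, p* = 97.3181.
At the floor p = 153, quantity demanded = (155.2 − 153)/6.375 = 0.3451.
Sellers' marginal cost at q' = 0.3451: 61 + 4·0.3451 = 62.3804.
Δq = 9.0795 − 0.3451 = 8.7344; wedge = 153 − 62.3804 = 90.6196.
Welfare loss = ½ × 8.7344 × 90.6196 = 395.75.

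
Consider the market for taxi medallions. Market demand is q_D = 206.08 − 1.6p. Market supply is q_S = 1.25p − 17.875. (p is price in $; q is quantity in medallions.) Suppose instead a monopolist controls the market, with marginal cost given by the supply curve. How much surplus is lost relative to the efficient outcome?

$427.58

In inverse form: demand p = 128.8 − 0.625q, supply p = 14.3 + 0.8q.
Competitive equilibrium: 128.8 − 0.625q = 14.3 + 0.8q → q* = 80.3509, p* = 78.5807.
Marginal revenue: MR = 128.8 − 1.25q. Set MR = MC: 128.8 − 1.25q = 14.3 + 0.8q → q_m = 55.8537.
Price p_m = 128.8 − 0.625·55.8537 = 93.8914; MC(q_m) = 14.3 + 0.8·55.8537 = 58.983.
Competitive q* = 80.3509, so Δq = 24.4972; wedge = 93.8914 − 58.983 = 34.9084.
Deadweight loss = ½ × 24.4972 × 34.9084 = $427.58.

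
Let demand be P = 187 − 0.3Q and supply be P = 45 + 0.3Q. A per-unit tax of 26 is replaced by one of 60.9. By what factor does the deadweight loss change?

Competitive equilibrium: 187 − 0.3Q = 45 + 0.3Q → Q* = 236.6667, P* = 116.
For a per-unit tax t: ΔQ = t/0.6, so DWL = ½·t·(t/0.6) = t²/1.2.
At t = 26: DWL = 563.333. At t = 60.9: DWL = 3090.675.
Ratio = (60.9/26)² = 5.486.

5.486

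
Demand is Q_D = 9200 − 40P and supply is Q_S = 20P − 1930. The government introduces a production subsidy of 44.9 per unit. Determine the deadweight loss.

In inverse form: demand P = 230 − 0.025Q, supply P = 96.5 + 0.05Q.
Competitive equilibrium: 230 − 0.025Q = 96.5 + 0.05Q → Q* = 1780, P* = 185.5.
The subsidy lowers effective supply by 44.9: P = 51.6 + 0.05Q.
New quantity: 230 − 0.025Q = 51.6 + 0.05Q → Q' = 2378.6667.
Overproduction ΔQ = 2378.6667 − 1780 = 598.6667; wedge = subsidy = 44.9.
Welfare loss = ½ × 598.6667 × 44.9 = 13440.07.

13440.07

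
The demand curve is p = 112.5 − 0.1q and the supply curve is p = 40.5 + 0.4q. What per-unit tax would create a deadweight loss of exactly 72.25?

Competitive equilibrium: 112.5 − 0.1q = 40.5 + 0.4q → q* = 144, p* = 98.1.
A tax t gives Δq = t/0.5 and wedge t, so DWL = t²/1.
t²/1 = 72.25 → t² = 72.25 → t = 8.5.

8.5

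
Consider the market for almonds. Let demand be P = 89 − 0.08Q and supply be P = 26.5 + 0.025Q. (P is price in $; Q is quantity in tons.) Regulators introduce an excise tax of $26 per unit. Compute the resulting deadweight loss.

$3219.05

Competitive equilibrium: 89 − 0.08Q = 26.5 + 0.025Q → Q* = 595.2381, P* = 41.381.
With the tax, the buyer price exceeds the seller price by 26: (89 − 0.08Q) − (26.5 + 0.025Q) = 26 → Q' = 347.619.
ΔQ = 595.2381 − 347.619 = 247.6191; the wedge equals the tax, 26.
DWL = ½ × 247.6191 × 26 = $3219.05.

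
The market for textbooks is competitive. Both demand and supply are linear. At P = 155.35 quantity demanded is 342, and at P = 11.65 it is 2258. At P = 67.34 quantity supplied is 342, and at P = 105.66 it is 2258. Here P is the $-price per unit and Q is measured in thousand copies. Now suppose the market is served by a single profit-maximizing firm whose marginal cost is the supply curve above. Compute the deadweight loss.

Demand slope = (11.65 − 155.35)/(2258 − 342) = −0.075, so P = 181 − 0.075Q.
Supply slope = (105.66 − 67.34)/(2258 − 342) = 0.02, so P = 60.5 + 0.02Q.
Competitive equilibrium: 181 − 0.075Q = 60.5 + 0.02Q → Q* = 1268.42105, P* = 85.86842.
Marginal revenue: MR = 181 − 0.15Q. Set MR = MC: 181 − 0.15Q = 60.5 + 0.02Q → Q_m = 708.82353.
Price P_m = 181 − 0.075·708.82353 = 127.83824; MC(Q_m) = 60.5 + 0.02·708.82353 = 74.67647.
Competitive Q* = 1268.42105, so ΔQ = 559.59752; wedge = 127.83824 − 74.67647 = 53.16177.
Welfare loss = ½ × 559.59752 × 53.16177 = $14874.60 thousand.

$14874.60 thousand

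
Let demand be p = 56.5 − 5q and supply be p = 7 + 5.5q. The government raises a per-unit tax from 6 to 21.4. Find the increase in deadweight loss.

Competitive equilibrium: 56.5 − 5q = 7 + 5.5q → q* = 4.7143, p* = 32.9286.
For a per-unit tax t: Δq = t/10.5, so DWL = ½·t·(t/10.5) = t²/21.
At t = 6: DWL = 1.714. At t = 21.4: DWL = 21.808.
Increase = 21.808 − 1.714 = 20.09.

20.09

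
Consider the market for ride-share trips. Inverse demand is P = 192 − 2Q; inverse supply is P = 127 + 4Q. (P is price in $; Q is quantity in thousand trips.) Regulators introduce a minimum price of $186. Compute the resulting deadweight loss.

Competitive equilibrium: 192 − 2Q = 127 + 4Q → Q* = 10.8333, P* = 170.3333.
At the floor P = 186, quantity demanded = (192 − 186)/2 = 3.
Sellers' marginal cost at Q' = 3: 127 + 4·3 = 139.
ΔQ = 10.8333 − 3 = 7.8333; wedge = 186 − 139 = 47.
DWL = ½ × 7.8333 × 47 = $184.08 thousand.

$184.08 thousand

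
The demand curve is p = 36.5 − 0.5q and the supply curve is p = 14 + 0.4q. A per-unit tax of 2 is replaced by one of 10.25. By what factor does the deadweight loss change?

Competitive equilibrium: 36.5 − 0.5q = 14 + 0.4q → q* = 25, p* = 24.
For a per-unit tax t: Δq = t/0.9, so DWL = ½·t·(t/0.9) = t²/1.8.
At t = 2: DWL = 2.222. At t = 10.25: DWL = 58.368.
Ratio = (10.25/2)² = 26.266.

26.266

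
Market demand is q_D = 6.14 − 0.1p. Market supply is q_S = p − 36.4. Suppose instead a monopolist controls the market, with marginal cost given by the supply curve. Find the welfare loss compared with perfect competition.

6.44

In inverse form: demand p = 61.4 − 10q, supply p = 36.4 + q.
Competitive equilibrium: 61.4 − 10q = 36.4 + q → q* = 2.2727, p* = 38.6727.
Marginal revenue: MR = 61.4 − 20q. Set MR = MC: 61.4 − 20q = 36.4 + q → q_m = 1.1905.
Price p_m = 61.4 − 10·1.1905 = 49.495; MC(q_m) = 36.4 + 1·1.1905 = 37.5905.
Competitive q* = 2.2727, so Δq = 1.0822; wedge = 49.495 − 37.5905 = 11.9045.
The triangle = ½ × 1.0822 × 11.9045 = 6.44.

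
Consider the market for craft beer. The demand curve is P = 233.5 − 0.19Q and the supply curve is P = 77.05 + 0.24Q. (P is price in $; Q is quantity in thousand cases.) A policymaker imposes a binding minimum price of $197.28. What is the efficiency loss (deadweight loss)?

$6450.04 thousand

Competitive equilibrium: 233.5 − 0.19Q = 77.05 + 0.24Q → Q* = 363.8372, P* = 164.3709.
At the floor P = 197.28, quantity demanded = (233.5 − 197.28)/0.19 = 190.6316.
Sellers' marginal cost at Q' = 190.6316: 77.05 + 0.24·190.6316 = 122.8016.
ΔQ = 363.8372 − 190.6316 = 173.2056; wedge = 197.28 − 122.8016 = 74.4784.
The triangle = ½ × 173.2056 × 74.4784 = $6450.04 thousand.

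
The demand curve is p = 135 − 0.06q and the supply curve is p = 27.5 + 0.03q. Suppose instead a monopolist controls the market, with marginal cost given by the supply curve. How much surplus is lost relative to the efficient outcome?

Competitive equilibrium: 135 − 0.06q = 27.5 + 0.03q → q* = 1194.4444, p* = 63.3333.
Marginal revenue: MR = 135 − 0.12q. Set MR = MC: 135 − 0.12q = 27.5 + 0.03q → q_m = 716.6667.
Price p_m = 135 − 0.06·716.6667 = 92; MC(q_m) = 27.5 + 0.03·716.6667 = 49.
Competitive q* = 1194.4444, so Δq = 477.7777; wedge = 92 − 49 = 43.
The triangle = ½ × 477.7777 × 43 = 10272.22.

10272.22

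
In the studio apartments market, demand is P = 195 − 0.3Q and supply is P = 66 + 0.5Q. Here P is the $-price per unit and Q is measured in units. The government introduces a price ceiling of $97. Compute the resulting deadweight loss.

$3940.225

Competitive equilibrium: 195 − 0.3Q = 66 + 0.5Q → Q* = 161.25, P* = 146.625.
At the ceiling P = 97, quantity supplied = (97 − 66)/0.5 = 62.
Willingness to pay at Q' = 62: 195 − 0.3·62 = 176.4.
ΔQ = 161.25 − 62 = 99.25; wedge = 176.4 − 97 = 79.4.
Deadweight loss = ½ × 99.25 × 79.4 = $3940.225.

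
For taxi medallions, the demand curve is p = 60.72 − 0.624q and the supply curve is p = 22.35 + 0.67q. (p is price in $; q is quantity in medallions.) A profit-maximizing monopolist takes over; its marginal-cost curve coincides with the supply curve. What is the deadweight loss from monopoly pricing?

Competitive equilibrium: 60.72 − 0.624q = 22.35 + 0.67q → q* = 29.6522, p* = 42.217.
Marginal revenue: MR = 60.72 − 1.248q. Set MR = MC: 60.72 − 1.248q = 22.35 + 0.67q → q_m = 20.0052.
Price p_m = 60.72 − 0.624·20.0052 = 48.2368; MC(q_m) = 22.35 + 0.67·20.0052 = 35.7535.
Competitive q* = 29.6522, so Δq = 9.647; wedge = 48.2368 − 35.7535 = 12.4833.
DWL = ½ × 9.647 × 12.4833 = $60.21.

$60.21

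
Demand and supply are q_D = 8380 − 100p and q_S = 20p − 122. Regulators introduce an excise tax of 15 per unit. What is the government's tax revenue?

In inverse form: demand p = 83.8 − 0.01q, supply p = 6.1 + 0.05q.
Competitive equilibrium: 83.8 − 0.01q = 6.1 + 0.05q → q* = 1295, p* = 70.85.
With the tax, the buyer price exceeds the seller price by 15: (83.8 − 0.01q) − (6.1 + 0.05q) = 15 → q' = 1045.
Tax revenue = 15 × 1045 = 15675.

15675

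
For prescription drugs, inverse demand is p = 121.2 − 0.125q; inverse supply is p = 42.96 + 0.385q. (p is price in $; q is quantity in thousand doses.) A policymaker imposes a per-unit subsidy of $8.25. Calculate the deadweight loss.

$66.73 thousand

Competitive equilibrium: 121.2 − 0.125q = 42.96 + 0.385q → q* = 153.4118, p* = 102.0235.
The subsidy lowers effective supply by 8.25: p = 34.71 + 0.385q.
New quantity: 121.2 − 0.125q = 34.71 + 0.385q → q' = 169.5882.
Overproduction Δq = 169.5882 − 153.4118 = 16.1764; wedge = subsidy = 8.25.
Welfare loss = ½ × 16.1764 × 8.25 = $66.73 thousand.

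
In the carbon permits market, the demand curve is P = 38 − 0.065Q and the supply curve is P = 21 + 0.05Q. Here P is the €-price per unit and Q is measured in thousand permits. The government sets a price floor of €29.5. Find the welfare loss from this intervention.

Competitive equilibrium: 38 − 0.065Q = 21 + 0.05Q → Q* = 147.8261, P* = 28.3913.
At the floor P = 29.5, quantity demanded = (38 − 29.5)/0.065 = 130.7692.
Sellers' marginal cost at Q' = 130.7692: 21 + 0.05·130.7692 = 27.5385.
ΔQ = 147.8261 − 130.7692 = 17.0569; wedge = 29.5 − 27.5385 = 1.9615.
Deadweight loss = ½ × 17.0569 × 1.9615 = €16.73 thousand.

€16.73 thousand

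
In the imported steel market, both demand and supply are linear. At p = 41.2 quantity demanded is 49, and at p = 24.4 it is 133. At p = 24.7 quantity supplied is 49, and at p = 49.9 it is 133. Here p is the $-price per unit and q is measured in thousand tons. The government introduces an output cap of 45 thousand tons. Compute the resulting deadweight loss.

Demand slope = (24.4 − 41.2)/(133 − 49) = −0.2, so p = 51 − 0.2q.
Supply slope = (49.9 − 24.7)/(133 − 49) = 0.3, so p = 10 + 0.3q.
Competitive equilibrium: 51 − 0.2q = 10 + 0.3q → q* = 82, p* = 34.6.
At q = 45: demand price = 51 − 0.2·45 = 42; supply price = 10 + 0.3·45 = 23.5.
Δq = 82 − 45 = 37; wedge = 42 − 23.5 = 18.5.
Deadweight loss = ½ × 37 × 18.5 = $342.25 thousand.

$342.25 thousand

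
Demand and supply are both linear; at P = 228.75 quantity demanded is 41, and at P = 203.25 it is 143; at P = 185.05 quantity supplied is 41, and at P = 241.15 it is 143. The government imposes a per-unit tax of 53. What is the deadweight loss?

1755.625

Demand slope = (203.25 − 228.75)/(143 − 41) = −0.25, so P = 239 − 0.25Q.
Supply slope = (241.15 − 185.05)/(143 − 41) = 0.55, so P = 162.5 + 0.55Q.
Competitive equilibrium: 239 − 0.25Q = 162.5 + 0.55Q → Q* = 95.625, P* = 215.0938.
With the tax, the buyer price exceeds the seller price by 53: (239 − 0.25Q) − (162.5 + 0.55Q) = 53 → Q' = 29.375.
ΔQ = 95.625 − 29.375 = 66.25; the wedge equals the tax, 53.
The triangle = ½ × 66.25 × 53 = 1755.625.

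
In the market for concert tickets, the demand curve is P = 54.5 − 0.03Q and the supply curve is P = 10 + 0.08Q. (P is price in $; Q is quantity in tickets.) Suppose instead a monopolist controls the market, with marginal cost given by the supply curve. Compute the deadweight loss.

Competitive equilibrium: 54.5 − 0.03Q = 10 + 0.08Q → Q* = 404.5455, P* = 42.3636.
Marginal revenue: MR = 54.5 − 0.06Q. Set MR = MC: 54.5 − 0.06Q = 10 + 0.08Q → Q_m = 317.8571.
Price P_m = 54.5 − 0.03·317.8571 = 44.9643; MC(Q_m) = 10 + 0.08·317.8571 = 35.4286.
Competitive Q* = 404.5455, so ΔQ = 86.6884; wedge = 44.9643 − 35.4286 = 9.5357.
Welfare loss = ½ × 86.6884 × 9.5357 = $413.32.

$413.32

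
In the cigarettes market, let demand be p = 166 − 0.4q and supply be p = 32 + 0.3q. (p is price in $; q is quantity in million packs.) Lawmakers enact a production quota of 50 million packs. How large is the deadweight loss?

$7000.71 million

Competitive equilibrium: 166 − 0.4q = 32 + 0.3q → q* = 191.42857, p* = 89.42857.
At q = 50: demand price = 166 − 0.4·50 = 146; supply price = 32 + 0.3·50 = 47.
Δq = 191.42857 − 50 = 141.42857; wedge = 146 − 47 = 99.
Welfare loss = ½ × 141.42857 × 99 = $7000.71 million.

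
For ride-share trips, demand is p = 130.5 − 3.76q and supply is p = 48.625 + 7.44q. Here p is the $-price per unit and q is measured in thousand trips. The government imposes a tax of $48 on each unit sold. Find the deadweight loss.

Competitive equilibrium: 130.5 − 3.76q = 48.625 + 7.44q → q* = 7.3103, p* = 103.0134.
With the tax, the buyer price exceeds the seller price by 48: (130.5 − 3.76q) − (48.625 + 7.44q) = 48 → q' = 3.0246.
Δq = 7.3103 − 3.0246 = 4.2857; the wedge equals the tax, 48.
The triangle = ½ × 4.2857 × 48 = $102.86 thousand.

$102.86 thousand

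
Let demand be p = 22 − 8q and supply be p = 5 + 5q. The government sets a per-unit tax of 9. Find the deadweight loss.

3.12

Competitive equilibrium: 22 − 8q = 5 + 5q → q* = 1.3077, p* = 11.5385.
With the tax, the buyer price exceeds the seller price by 9: (22 − 8q) − (5 + 5q) = 9 → q' = 0.6154.
Δq = 1.3077 − 0.6154 = 0.6923; the wedge equals the tax, 9.
Deadweight loss = ½ × 0.6923 × 9 = 3.12.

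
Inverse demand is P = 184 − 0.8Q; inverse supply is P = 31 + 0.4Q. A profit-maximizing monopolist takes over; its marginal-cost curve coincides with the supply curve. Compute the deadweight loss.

Competitive equilibrium: 184 − 0.8Q = 31 + 0.4Q → Q* = 127.5, P* = 82.
Marginal revenue: MR = 184 − 1.6Q. Set MR = MC: 184 − 1.6Q = 31 + 0.4Q → Q_m = 76.5.
Price P_m = 184 − 0.8·76.5 = 122.8; MC(Q_m) = 31 + 0.4·76.5 = 61.6.
Competitive Q* = 127.5, so ΔQ = 51; wedge = 122.8 − 61.6 = 61.2.
Deadweight loss = ½ × 51 × 61.2 = 1560.60.

1560.60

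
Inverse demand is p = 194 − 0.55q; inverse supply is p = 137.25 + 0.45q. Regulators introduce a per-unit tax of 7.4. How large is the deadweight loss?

27.38

Competitive equilibrium: 194 − 0.55q = 137.25 + 0.45q → q* = 56.75, p* = 162.7875.
With the tax, the buyer price exceeds the seller price by 7.4: (194 − 0.55q) − (137.25 + 0.45q) = 7.4 → q' = 49.35.
Δq = 56.75 − 49.35 = 7.4; the wedge equals the tax, 7.4.
Deadweight loss = ½ × 7.4 × 7.4 = 27.38.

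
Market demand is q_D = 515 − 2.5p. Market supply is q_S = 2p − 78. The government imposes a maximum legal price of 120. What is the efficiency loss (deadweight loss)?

249.69

In inverse form: demand p = 206 − 0.4q, supply p = 39 + 0.5q.
Competitive equilibrium: 206 − 0.4q = 39 + 0.5q → q* = 185.5556, p* = 131.7778.
At the ceiling p = 120, quantity supplied = (120 − 39)/0.5 = 162.
Willingness to pay at q' = 162: 206 − 0.4·162 = 141.2.
Δq = 185.5556 − 162 = 23.5556; wedge = 141.2 − 120 = 21.2.
Welfare loss = ½ × 23.5556 × 21.2 = 249.69.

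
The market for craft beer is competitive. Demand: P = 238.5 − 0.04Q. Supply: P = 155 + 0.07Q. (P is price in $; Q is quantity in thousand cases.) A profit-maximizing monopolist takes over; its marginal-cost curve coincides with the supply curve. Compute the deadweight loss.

Competitive equilibrium: 238.5 − 0.04Q = 155 + 0.07Q → Q* = 759.09091, P* = 208.13636.
Marginal revenue: MR = 238.5 − 0.08Q. Set MR = MC: 238.5 − 0.08Q = 155 + 0.07Q → Q_m = 556.66667.
Price P_m = 238.5 − 0.04·556.66667 = 216.23333; MC(Q_m) = 155 + 0.07·556.66667 = 193.96667.
Competitive Q* = 759.09091, so ΔQ = 202.42424; wedge = 216.23333 − 193.96667 = 22.26666.
DWL = ½ × 202.42424 × 22.26666 = $2253.66 thousand.

$2253.66 thousand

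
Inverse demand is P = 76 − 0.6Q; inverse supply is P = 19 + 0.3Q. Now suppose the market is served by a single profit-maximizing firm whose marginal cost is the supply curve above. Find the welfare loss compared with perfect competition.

Competitive equilibrium: 76 − 0.6Q = 19 + 0.3Q → Q* = 63.3333, P* = 38.
Marginal revenue: MR = 76 − 1.2Q. Set MR = MC: 76 − 1.2Q = 19 + 0.3Q → Q_m = 38.
Price P_m = 76 − 0.6·38 = 53.2; MC(Q_m) = 19 + 0.3·38 = 30.4.
Competitive Q* = 63.3333, so ΔQ = 25.3333; wedge = 53.2 − 30.4 = 22.8.
DWL = ½ × 25.3333 × 22.8 = 288.80.

288.80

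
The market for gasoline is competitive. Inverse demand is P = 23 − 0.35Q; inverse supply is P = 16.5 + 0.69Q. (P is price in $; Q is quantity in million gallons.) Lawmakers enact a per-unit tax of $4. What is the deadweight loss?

Competitive equilibrium: 23 − 0.35Q = 16.5 + 0.69Q → Q* = 6.25, P* = 20.8125.
With the tax, the buyer price exceeds the seller price by 4: (23 − 0.35Q) − (16.5 + 0.69Q) = 4 → Q' = 2.4038.
ΔQ = 6.25 − 2.4038 = 3.8462; the wedge equals the tax, 4.
Deadweight loss = ½ × 3.8462 × 4 = $7.69 million.

$7.69 million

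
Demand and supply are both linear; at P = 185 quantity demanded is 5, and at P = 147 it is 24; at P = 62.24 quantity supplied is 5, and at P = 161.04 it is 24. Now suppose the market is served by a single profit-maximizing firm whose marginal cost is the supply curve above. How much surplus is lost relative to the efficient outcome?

82.72

Demand slope = (147 − 185)/(24 − 5) = −2, so P = 195 − 2Q.
Supply slope = (161.04 − 62.24)/(24 − 5) = 5.2, so P = 36.24 + 5.2Q.
Competitive equilibrium: 195 − 2Q = 36.24 + 5.2Q → Q* = 22.05, P* = 150.9.
Marginal revenue: MR = 195 − 4Q. Set MR = MC: 195 − 4Q = 36.24 + 5.2Q → Q_m = 17.2565.
Price P_m = 195 − 2·17.2565 = 160.487; MC(Q_m) = 36.24 + 5.2·17.2565 = 125.9738.
Competitive Q* = 22.05, so ΔQ = 4.7935; wedge = 160.487 − 125.9738 = 34.5132.
Deadweight loss = ½ × 4.7935 × 34.5132 = 82.72.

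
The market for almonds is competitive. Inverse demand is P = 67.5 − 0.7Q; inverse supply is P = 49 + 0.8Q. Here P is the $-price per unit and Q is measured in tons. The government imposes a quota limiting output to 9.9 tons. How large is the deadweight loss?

$4.44

Competitive equilibrium: 67.5 − 0.7Q = 49 + 0.8Q → Q* = 12.3333, P* = 58.8667.
At Q = 9.9: demand price = 67.5 − 0.7·9.9 = 60.57; supply price = 49 + 0.8·9.9 = 56.92.
ΔQ = 12.3333 − 9.9 = 2.4333; wedge = 60.57 − 56.92 = 3.65.
Deadweight loss = ½ × 2.4333 × 3.65 = $4.44.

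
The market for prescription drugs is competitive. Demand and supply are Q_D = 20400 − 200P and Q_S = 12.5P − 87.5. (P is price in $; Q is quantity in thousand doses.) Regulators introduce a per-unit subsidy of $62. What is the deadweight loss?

In inverse form: demand P = 102 − 0.005Q, supply P = 7 + 0.08Q.
Competitive equilibrium: 102 − 0.005Q = 7 + 0.08Q → Q* = 1117.6471, P* = 96.4118.
The subsidy lowers effective supply by 62: P = 0.08Q − 55.
New quantity: 102 − 0.005Q = 0.08Q − 55 → Q' = 1847.0588.
Overproduction ΔQ = 1847.0588 − 1117.6471 = 729.4117; wedge = subsidy = 62.
Deadweight loss = ½ × 729.4117 × 62 = $22611.76 thousand.

$22611.76 thousand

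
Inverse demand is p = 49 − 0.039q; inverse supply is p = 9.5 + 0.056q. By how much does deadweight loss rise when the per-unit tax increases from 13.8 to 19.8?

1061.05

Competitive equilibrium: 49 − 0.039q = 9.5 + 0.056q → q* = 415.7895, p* = 32.7842.
For a per-unit tax t: Δq = t/0.095, so DWL = ½·t·(t/0.095) = t²/0.19.
At t = 13.8: DWL = 1002.316. At t = 19.8: DWL = 2063.368.
Increase = 2063.368 − 1002.316 = 1061.05.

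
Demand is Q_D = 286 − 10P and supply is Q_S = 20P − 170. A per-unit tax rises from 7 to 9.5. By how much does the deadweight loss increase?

137.50

In inverse form: demand P = 28.6 − 0.1Q, supply P = 8.5 + 0.05Q.
Competitive equilibrium: 28.6 − 0.1Q = 8.5 + 0.05Q → Q* = 134, P* = 15.2.
For a per-unit tax t: ΔQ = t/0.15, so DWL = ½·t·(t/0.15) = t²/0.3.
At t = 7: DWL = 163.333. At t = 9.5: DWL = 300.833.
Increase = 300.833 − 163.333 = 137.50.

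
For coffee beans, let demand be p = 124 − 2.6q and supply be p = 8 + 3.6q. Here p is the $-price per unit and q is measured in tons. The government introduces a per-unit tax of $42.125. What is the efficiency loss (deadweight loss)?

Competitive equilibrium: 124 − 2.6q = 8 + 3.6q → q* = 18.7097, p* = 75.3548.
With the tax, the buyer price exceeds the seller price by 42.125: (124 − 2.6q) − (8 + 3.6q) = 42.125 → q' = 11.9153.
Δq = 18.7097 − 11.9153 = 6.7944; the wedge equals the tax, 42.125.
DWL = ½ × 6.7944 × 42.125 = $143.11.

$143.11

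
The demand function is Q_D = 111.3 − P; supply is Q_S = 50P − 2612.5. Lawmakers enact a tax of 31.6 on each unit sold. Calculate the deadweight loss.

489.49

In inverse form: demand P = 111.3 − Q, supply P = 52.25 + 0.02Q.
Competitive equilibrium: 111.3 − Q = 52.25 + 0.02Q → Q* = 57.8922, P* = 53.4078.
With the tax, the buyer price exceeds the seller price by 31.6: (111.3 − Q) − (52.25 + 0.02Q) = 31.6 → Q' = 26.9118.
ΔQ = 57.8922 − 26.9118 = 30.9804; the wedge equals the tax, 31.6.
The triangle = ½ × 30.9804 × 31.6 = 489.49.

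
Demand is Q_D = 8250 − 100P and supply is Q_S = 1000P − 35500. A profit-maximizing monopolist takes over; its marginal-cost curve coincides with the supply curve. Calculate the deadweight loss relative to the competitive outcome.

In inverse form: demand P = 82.5 − 0.01Q, supply P = 35.5 + 0.001Q.
Competitive equilibrium: 82.5 − 0.01Q = 35.5 + 0.001Q → Q* = 4272.72727, P* = 39.77273.
Marginal revenue: MR = 82.5 − 0.02Q. Set MR = MC: 82.5 − 0.02Q = 35.5 + 0.001Q → Q_m = 2238.09524.
Price P_m = 82.5 − 0.01·2238.09524 = 60.11905; MC(Q_m) = 35.5 + 0.001·2238.09524 = 37.7381.
Competitive Q* = 4272.72727, so ΔQ = 2034.63203; wedge = 60.11905 − 37.7381 = 22.38095.
The triangle = ½ × 2034.63203 × 22.38095 = 22768.50.

22768.50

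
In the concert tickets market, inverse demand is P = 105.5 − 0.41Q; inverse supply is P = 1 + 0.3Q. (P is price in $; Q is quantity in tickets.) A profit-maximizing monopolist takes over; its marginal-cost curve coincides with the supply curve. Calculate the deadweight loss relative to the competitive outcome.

Competitive equilibrium: 105.5 − 0.41Q = 1 + 0.3Q → Q* = 147.1831, P* = 45.15493.
Marginal revenue: MR = 105.5 − 0.82Q. Set MR = MC: 105.5 − 0.82Q = 1 + 0.3Q → Q_m = 93.30357.
Price P_m = 105.5 − 0.41·93.30357 = 67.24554; MC(Q_m) = 1 + 0.3·93.30357 = 28.99107.
Competitive Q* = 147.1831, so ΔQ = 53.87953; wedge = 67.24554 − 28.99107 = 38.25447.
Deadweight loss = ½ × 53.87953 × 38.25447 = $1030.57.

$1030.57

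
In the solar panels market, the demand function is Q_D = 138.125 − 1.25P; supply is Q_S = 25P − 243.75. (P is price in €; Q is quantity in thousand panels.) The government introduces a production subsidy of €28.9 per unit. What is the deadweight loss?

€497.15 thousand

In inverse form: demand P = 110.5 − 0.8Q, supply P = 9.75 + 0.04Q.
Competitive equilibrium: 110.5 − 0.8Q = 9.75 + 0.04Q → Q* = 119.9405, P* = 14.5476.
The subsidy lowers effective supply by 28.9: P = 0.04Q − 19.15.
New quantity: 110.5 − 0.8Q = 0.04Q − 19.15 → Q' = 154.3452.
Overproduction ΔQ = 154.3452 − 119.9405 = 34.4047; wedge = subsidy = 28.9.
Welfare loss = ½ × 34.4047 × 28.9 = €497.15 thousand.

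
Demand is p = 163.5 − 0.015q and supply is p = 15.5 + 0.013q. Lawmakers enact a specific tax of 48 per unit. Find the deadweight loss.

Competitive equilibrium: 163.5 − 0.015q = 15.5 + 0.013q → q* = 5285.7143, p* = 84.2143.
With the tax, the buyer price exceeds the seller price by 48: (163.5 − 0.015q) − (15.5 + 0.013q) = 48 → q' = 3571.4286.
Δq = 5285.7143 − 3571.4286 = 1714.2857; the wedge equals the tax, 48.
Deadweight loss = ½ × 1714.2857 × 48 = 41142.86.

41142.86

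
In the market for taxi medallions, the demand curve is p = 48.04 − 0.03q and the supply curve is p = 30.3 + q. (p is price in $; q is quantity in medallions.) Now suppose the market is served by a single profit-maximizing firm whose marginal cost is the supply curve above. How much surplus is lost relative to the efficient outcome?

$0.12

Competitive equilibrium: 48.04 − 0.03q = 30.3 + q → q* = 17.2233, p* = 47.5233.
Marginal revenue: MR = 48.04 − 0.06q. Set MR = MC: 48.04 − 0.06q = 30.3 + q → q_m = 16.7358.
Price p_m = 48.04 − 0.03·16.7358 = 47.5379; MC(q_m) = 30.3 + 1·16.7358 = 47.0358.
Competitive q* = 17.2233, so Δq = 0.4875; wedge = 47.5379 − 47.0358 = 0.5021.
The triangle = ½ × 0.4875 × 0.5021 = $0.12.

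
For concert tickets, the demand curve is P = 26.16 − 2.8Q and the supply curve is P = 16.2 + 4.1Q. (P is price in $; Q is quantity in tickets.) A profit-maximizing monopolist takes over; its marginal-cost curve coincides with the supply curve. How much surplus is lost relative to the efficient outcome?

$0.60

Competitive equilibrium: 26.16 − 2.8Q = 16.2 + 4.1Q → Q* = 1.4435, P* = 22.1183.
Marginal revenue: MR = 26.16 − 5.6Q. Set MR = MC: 26.16 − 5.6Q = 16.2 + 4.1Q → Q_m = 1.0268.
Price P_m = 26.16 − 2.8·1.0268 = 23.285; MC(Q_m) = 16.2 + 4.1·1.0268 = 20.4099.
Competitive Q* = 1.4435, so ΔQ = 0.4167; wedge = 23.285 − 20.4099 = 2.8751.
Deadweight loss = ½ × 0.4167 × 2.8751 = $0.60.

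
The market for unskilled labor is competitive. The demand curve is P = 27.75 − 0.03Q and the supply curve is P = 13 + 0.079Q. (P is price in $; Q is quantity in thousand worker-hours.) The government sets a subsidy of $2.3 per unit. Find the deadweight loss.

Competitive equilibrium: 27.75 − 0.03Q = 13 + 0.079Q → Q* = 135.3211, P* = 23.6904.
The subsidy lowers effective supply by 2.3: P = 10.7 + 0.079Q.
New quantity: 27.75 − 0.03Q = 10.7 + 0.079Q → Q' = 156.422.
Overproduction ΔQ = 156.422 − 135.3211 = 21.1009; wedge = subsidy = 2.3.
The triangle = ½ × 21.1009 × 2.3 = $24.27 thousand.

$24.27 thousand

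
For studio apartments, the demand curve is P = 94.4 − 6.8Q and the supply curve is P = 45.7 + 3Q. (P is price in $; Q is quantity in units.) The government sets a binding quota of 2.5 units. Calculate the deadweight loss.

Competitive equilibrium: 94.4 − 6.8Q = 45.7 + 3Q → Q* = 4.9694, P* = 60.6082.
At Q = 2.5: demand price = 94.4 − 6.8·2.5 = 77.4; supply price = 45.7 + 3·2.5 = 53.2.
ΔQ = 4.9694 − 2.5 = 2.4694; wedge = 77.4 − 53.2 = 24.2.
Deadweight loss = ½ × 2.4694 × 24.2 = $29.88.

$29.88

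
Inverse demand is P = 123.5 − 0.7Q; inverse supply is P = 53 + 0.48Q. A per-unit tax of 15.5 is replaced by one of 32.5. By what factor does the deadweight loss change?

Competitive equilibrium: 123.5 − 0.7Q = 53 + 0.48Q → Q* = 59.7458, P* = 81.678.
For a per-unit tax t: ΔQ = t/1.18, so DWL = ½·t·(t/1.18) = t²/2.36.
At t = 15.5: DWL = 101.801. At t = 32.5: DWL = 447.564.
Ratio = (32.5/15.5)² = 4.396.

4.396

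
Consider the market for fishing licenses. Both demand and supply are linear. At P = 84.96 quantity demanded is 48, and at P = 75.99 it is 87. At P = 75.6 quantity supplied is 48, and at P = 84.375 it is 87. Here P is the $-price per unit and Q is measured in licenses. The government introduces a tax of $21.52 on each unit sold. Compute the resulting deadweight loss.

$508.91

Demand slope = (75.99 − 84.96)/(87 − 48) = −0.23, so P = 96 − 0.23Q.
Supply slope = (84.375 − 75.6)/(87 − 48) = 0.225, so P = 64.8 + 0.225Q.
Competitive equilibrium: 96 − 0.23Q = 64.8 + 0.225Q → Q* = 68.5714, P* = 80.2286.
With the tax, the buyer price exceeds the seller price by 21.52: (96 − 0.23Q) − (64.8 + 0.225Q) = 21.52 → Q' = 21.2747.
ΔQ = 68.5714 − 21.2747 = 47.2967; the wedge equals the tax, 21.52.
Welfare loss = ½ × 47.2967 × 21.52 = $508.91.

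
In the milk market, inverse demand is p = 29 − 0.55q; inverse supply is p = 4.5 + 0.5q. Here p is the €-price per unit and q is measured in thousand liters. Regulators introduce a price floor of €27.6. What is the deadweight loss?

Competitive equilibrium: 29 − 0.55q = 4.5 + 0.5q → q* = 23.3333, p* = 16.1667.
At the floor p = 27.6, quantity demanded = (29 − 27.6)/0.55 = 2.5455.
Sellers' marginal cost at q' = 2.5455: 4.5 + 0.5·2.5455 = 5.7728.
Δq = 23.3333 − 2.5455 = 20.7878; wedge = 27.6 − 5.7728 = 21.8272.
The triangle = ½ × 20.7878 × 21.8272 = €226.87 thousand.

€226.87 thousand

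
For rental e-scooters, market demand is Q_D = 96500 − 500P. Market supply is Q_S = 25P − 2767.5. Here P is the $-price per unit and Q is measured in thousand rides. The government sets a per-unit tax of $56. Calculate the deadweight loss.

$37333.33 thousand

In inverse form: demand P = 193 − 0.002Q, supply P = 110.7 + 0.04Q.
Competitive equilibrium: 193 − 0.002Q = 110.7 + 0.04Q → Q* = 1959.5238, P* = 189.081.
With the tax, the buyer price exceeds the seller price by 56: (193 − 0.002Q) − (110.7 + 0.04Q) = 56 → Q' = 626.1905.
ΔQ = 1959.5238 − 626.1905 = 1333.3333; the wedge equals the tax, 56.
DWL = ½ × 1333.3333 × 56 = $37333.33 thousand.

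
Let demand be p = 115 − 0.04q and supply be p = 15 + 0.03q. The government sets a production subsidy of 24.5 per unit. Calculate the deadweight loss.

Competitive equilibrium: 115 − 0.04q = 15 + 0.03q → q* = 1428.5714, p* = 57.8571.
The subsidy lowers effective supply by 24.5: p = 0.03q − 9.5.
New quantity: 115 − 0.04q = 0.03q − 9.5 → q' = 1778.5714.
Overproduction Δq = 1778.5714 − 1428.5714 = 350; wedge = subsidy = 24.5.
DWL = ½ × 350 × 24.5 = 4287.50.

4287.50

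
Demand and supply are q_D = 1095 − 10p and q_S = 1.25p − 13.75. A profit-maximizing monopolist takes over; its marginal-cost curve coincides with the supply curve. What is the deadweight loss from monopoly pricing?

53.90

In inverse form: demand p = 109.5 − 0.1q, supply p = 11 + 0.8q.
Competitive equilibrium: 109.5 − 0.1q = 11 + 0.8q → q* = 109.4444, p* = 98.5556.
Marginal revenue: MR = 109.5 − 0.2q. Set MR = MC: 109.5 − 0.2q = 11 + 0.8q → q_m = 98.5.
Price p_m = 109.5 − 0.1·98.5 = 99.65; MC(q_m) = 11 + 0.8·98.5 = 89.8.
Competitive q* = 109.4444, so Δq = 10.9444; wedge = 99.65 − 89.8 = 9.85.
Deadweight loss = ½ × 10.9444 × 9.85 = 53.90.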